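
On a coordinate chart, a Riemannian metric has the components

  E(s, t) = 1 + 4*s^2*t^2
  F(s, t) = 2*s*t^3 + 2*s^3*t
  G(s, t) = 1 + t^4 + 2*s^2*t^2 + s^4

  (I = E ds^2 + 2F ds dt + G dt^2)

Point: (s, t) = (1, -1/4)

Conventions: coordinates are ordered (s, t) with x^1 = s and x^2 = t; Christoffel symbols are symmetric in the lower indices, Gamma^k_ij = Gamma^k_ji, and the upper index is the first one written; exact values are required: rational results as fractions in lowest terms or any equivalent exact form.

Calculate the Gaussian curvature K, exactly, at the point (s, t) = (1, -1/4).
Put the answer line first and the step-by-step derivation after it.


Answer: K = -81920/123627

E = 5/4, F = -17/32, G = 545/256, EG - F^2 = 609/256 at the point
E_s = 1/2, E_t = -2, F_s = -49/32, F_t = 19/8, G_s = 17/4, G_t = -17/16
E_tt = 8, F_st = 51/8, G_ss = 49/4
Evaluate Brioschi's two determinant matrices M1, M2 and divide by (EG - F^2)^2.
M1 = [[-E_tt/2 + F_st - G_ss/2, E_s/2, F_s - E_t/2], [F_t - G_s/2, E, F], [G_t/2, F, G]] = [[-15/4, 1/4, -17/32], [1/4, 5/4, -17/32], [-17/32, -17/32, 545/256]]; det M1 = -593/64
M2 = [[0, E_t/2, G_s/2], [E_t/2, E, F], [G_s/2, F, G]] = [[0, -1, 17/8], [-1, 5/4, -17/32], [17/8, -17/32, 545/256]]; det M2 = -353/64
det M1 - det M2 = -15/4; K = -15/4 / (609/256)^2 = -81920/123627


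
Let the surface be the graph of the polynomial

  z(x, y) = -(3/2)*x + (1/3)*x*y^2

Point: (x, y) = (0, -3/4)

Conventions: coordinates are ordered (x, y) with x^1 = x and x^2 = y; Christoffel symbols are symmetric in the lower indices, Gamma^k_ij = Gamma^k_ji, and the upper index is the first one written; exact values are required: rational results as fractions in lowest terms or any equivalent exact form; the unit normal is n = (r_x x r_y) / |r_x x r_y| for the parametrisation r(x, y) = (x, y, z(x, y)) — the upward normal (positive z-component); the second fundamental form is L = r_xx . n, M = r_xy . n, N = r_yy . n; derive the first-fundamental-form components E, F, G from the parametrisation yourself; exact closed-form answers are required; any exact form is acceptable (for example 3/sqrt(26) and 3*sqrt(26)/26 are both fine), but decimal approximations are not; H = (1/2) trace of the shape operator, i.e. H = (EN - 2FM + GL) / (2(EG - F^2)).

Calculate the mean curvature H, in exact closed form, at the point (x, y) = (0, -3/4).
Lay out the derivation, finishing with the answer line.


z_x = -21/16, z_y = 0, z_xx = 0, z_xy = -1/2, z_yy = 0
E = 697/256, F = 0, G = 1; answer radicand W^2 = 697/256
unnormalised second-form numerators: l = 0, m = -1/2, n = 0; L = l/sqrt(697/256), and similarly M = m/sqrt(W^2), N = n/sqrt(W^2)
H = (E*n - 2*F*m + G*l) / (2*(EG - F^2)*sqrt(W^2)); E*n - 2*F*m + G*l = 0, EG - F^2 = 697/256, so H = (0)/sqrt(697/256)

Answer: H = 0


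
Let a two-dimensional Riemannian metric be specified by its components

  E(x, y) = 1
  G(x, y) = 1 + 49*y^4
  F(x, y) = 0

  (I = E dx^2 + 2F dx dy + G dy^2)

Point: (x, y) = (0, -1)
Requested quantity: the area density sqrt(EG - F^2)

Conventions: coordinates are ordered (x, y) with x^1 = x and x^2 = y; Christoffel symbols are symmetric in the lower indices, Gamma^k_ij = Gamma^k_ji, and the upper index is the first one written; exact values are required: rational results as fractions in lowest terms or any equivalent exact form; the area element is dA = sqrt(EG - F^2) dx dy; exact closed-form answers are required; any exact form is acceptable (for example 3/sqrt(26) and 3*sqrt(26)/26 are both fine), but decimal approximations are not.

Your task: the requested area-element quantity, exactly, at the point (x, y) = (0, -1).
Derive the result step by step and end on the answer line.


E = 1, F = 0, G = 50; EG - F^2 = 50

Answer: sqrt(EG - F^2) = 5*sqrt(2)


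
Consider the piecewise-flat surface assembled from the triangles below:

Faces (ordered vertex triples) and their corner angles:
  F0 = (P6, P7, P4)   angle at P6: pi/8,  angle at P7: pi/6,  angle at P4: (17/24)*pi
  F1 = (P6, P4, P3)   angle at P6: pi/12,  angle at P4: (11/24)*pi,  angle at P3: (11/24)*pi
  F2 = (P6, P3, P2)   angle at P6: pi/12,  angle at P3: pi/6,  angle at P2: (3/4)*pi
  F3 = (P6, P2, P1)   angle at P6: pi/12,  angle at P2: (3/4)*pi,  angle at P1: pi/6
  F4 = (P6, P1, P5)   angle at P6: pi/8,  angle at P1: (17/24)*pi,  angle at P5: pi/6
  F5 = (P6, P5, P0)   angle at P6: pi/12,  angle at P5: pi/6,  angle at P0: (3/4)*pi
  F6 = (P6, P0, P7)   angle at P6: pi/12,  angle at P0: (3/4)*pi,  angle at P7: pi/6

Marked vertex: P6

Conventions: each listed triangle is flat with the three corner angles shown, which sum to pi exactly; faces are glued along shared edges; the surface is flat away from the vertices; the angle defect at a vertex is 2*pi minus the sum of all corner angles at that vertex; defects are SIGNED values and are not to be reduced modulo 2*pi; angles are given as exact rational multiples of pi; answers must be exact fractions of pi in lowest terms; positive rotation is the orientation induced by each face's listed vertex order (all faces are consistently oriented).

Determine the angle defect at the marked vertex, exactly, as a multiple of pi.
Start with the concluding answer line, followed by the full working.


Answer: defect(P6) = (4/3)*pi

Sum of corner angles at P6: (2/3)*pi
defect = 2*pi - (2/3)*pi


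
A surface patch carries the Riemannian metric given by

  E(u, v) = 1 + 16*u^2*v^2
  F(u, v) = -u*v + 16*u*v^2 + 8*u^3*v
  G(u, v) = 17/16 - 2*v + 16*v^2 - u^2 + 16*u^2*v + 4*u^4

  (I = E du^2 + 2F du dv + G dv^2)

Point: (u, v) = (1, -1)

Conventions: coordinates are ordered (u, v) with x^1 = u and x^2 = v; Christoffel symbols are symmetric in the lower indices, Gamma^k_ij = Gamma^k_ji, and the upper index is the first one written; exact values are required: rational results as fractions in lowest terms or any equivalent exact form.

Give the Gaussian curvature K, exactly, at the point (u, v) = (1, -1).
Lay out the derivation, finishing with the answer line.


E = 17, F = 9, G = 97/16, EG - F^2 = 353/16 at the point
E_u = 32, E_v = -32, F_u = -7, F_v = -25, G_u = -18, G_v = -18
E_vv = 32, F_uv = -9, G_uu = 14
Evaluate Brioschi's two determinant matrices M1, M2 and divide by (EG - F^2)^2.
M1 = [[-E_vv/2 + F_uv - G_uu/2, E_u/2, F_u - E_v/2], [F_v - G_u/2, E, F], [G_v/2, F, G]] = [[-32, 16, 9], [-16, 17, 9], [-9, 9, 97/16]]; det M1 = -369
M2 = [[0, E_v/2, G_u/2], [E_v/2, E, F], [G_u/2, F, G]] = [[0, -16, -9], [-16, 17, 9], [-9, 9, 97/16]]; det M2 = -337
det M1 - det M2 = -32; K = -32 / (353/16)^2 = -8192/124609

Answer: K = -8192/124609


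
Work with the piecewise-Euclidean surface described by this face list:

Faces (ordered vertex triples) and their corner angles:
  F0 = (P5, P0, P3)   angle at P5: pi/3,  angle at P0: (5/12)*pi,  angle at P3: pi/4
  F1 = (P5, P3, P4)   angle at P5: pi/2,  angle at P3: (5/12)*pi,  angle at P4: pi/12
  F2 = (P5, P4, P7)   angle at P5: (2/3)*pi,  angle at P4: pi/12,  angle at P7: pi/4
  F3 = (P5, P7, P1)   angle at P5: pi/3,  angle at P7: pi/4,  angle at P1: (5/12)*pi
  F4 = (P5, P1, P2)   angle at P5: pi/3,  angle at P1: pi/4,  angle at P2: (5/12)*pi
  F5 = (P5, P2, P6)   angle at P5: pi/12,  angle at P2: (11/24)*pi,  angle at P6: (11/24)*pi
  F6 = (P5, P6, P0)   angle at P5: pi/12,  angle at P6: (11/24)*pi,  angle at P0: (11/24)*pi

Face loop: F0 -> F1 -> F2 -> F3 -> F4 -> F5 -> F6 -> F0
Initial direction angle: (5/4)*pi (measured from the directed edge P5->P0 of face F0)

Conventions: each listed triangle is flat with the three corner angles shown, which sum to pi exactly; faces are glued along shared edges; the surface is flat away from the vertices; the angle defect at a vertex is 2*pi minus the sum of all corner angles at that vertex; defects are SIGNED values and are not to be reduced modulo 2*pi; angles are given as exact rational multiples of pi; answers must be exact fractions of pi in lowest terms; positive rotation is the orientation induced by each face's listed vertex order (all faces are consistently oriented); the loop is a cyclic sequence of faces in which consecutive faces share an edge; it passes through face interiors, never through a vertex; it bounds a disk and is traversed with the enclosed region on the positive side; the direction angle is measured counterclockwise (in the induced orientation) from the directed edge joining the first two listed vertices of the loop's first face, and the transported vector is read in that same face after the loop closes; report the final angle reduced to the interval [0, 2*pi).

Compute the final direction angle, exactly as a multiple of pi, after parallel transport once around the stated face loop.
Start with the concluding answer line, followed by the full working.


Answer: final direction angle = (11/12)*pi

enclosed vertex P5: corner angles sum to (7/3)*pi, defect = 2*pi - (7/3)*pi = -pi/3
summing the enclosed defects onto the initial angle, mod 2*pi in the induced orientation:
final angle = (5/4)*pi - pi/3 = (11/12)*pi (mod 2*pi)


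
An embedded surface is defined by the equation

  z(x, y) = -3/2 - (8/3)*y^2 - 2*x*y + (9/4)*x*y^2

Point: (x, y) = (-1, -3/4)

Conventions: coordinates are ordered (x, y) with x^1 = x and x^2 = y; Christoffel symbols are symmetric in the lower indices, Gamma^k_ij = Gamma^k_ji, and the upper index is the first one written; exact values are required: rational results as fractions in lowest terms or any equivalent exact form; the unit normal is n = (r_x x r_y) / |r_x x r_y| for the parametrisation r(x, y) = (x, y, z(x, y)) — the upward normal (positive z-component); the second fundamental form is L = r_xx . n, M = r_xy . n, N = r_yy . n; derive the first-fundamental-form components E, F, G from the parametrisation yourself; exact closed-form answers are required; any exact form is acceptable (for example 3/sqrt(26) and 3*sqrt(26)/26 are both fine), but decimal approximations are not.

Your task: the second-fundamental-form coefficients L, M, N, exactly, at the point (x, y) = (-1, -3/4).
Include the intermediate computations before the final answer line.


z_x = 177/64, z_y = 75/8, z_xx = 0, z_xy = -43/8, z_yy = -59/6
E = 35425/4096, F = 13275/512, G = 5689/64; answer radicand W^2 = 395425/4096
unnormalised second-form numerators: l = 0, m = -43/8, n = -59/6; L = l/sqrt(395425/4096), and similarly M = m/sqrt(W^2), N = n/sqrt(W^2)

Answer: L = 0, M = -344*sqrt(15817)/79085, N = -1888*sqrt(15817)/237255


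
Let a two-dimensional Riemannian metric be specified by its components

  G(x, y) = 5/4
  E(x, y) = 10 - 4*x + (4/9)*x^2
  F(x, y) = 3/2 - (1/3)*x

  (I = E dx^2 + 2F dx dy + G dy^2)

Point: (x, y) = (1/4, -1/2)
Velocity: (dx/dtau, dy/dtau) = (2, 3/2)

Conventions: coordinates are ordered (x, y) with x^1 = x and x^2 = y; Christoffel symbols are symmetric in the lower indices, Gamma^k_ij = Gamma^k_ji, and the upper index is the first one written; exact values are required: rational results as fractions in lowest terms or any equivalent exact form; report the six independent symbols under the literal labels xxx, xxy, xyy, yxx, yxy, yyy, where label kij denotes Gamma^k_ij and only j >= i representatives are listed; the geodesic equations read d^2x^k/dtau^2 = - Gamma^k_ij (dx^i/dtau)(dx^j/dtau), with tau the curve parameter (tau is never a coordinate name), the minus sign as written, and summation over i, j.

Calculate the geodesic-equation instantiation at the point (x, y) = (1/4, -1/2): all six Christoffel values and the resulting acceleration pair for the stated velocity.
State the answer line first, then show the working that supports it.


Answer: Gamma_xxx = -34/167, Gamma_xxy = 0, Gamma_xyy = 0, Gamma_yxx = -6/167, Gamma_yxy = 0, Gamma_yyy = 0; accelerations (d^2x/dtau^2, d^2y/dtau^2) = (136/167, 24/167)

E = 325/36, F = 17/12, G = 5/4 at the point
E_x = -34/9, E_y = 0, F_x = -1/3, F_y = 0, G_x = 0, G_y = 0
EG - F^2 = 167/18;  g^inv = (18/167) * [[5/4, -17/12], [-17/12, 325/36]]
first-kind symbols [ij,l] = (1/2)(d_i g_jl + d_j g_il - d_l g_ij): [xx,x] = E_x/2 = -17/9, [xx,y] = F_x - E_y/2 = -1/3, [xy,x] = E_y/2 = 0, [xy,y] = G_x/2 = 0, [yy,x] = F_y - G_x/2 = 0, [yy,y] = G_y/2 = 0
Gamma^x_ij = (G*[ij,x] - F*[ij,y])/(EG - F^2), Gamma^y_ij = (E*[ij,y] - F*[ij,x])/(EG - F^2)
Gamma_xxx = -34/167, Gamma_xxy = 0, Gamma_xyy = 0, Gamma_yxx = -6/167, Gamma_yxy = 0, Gamma_yyy = 0
d^2x/dtau^2 = -(Gamma_xxx*(2)^2 + 2*Gamma_xxy*(2)*(3/2) + Gamma_xyy*(3/2)^2) = 136/167
d^2y/dtau^2 = -(Gamma_yxx*(2)^2 + 2*Gamma_yxy*(2)*(3/2) + Gamma_yyy*(3/2)^2) = 24/167


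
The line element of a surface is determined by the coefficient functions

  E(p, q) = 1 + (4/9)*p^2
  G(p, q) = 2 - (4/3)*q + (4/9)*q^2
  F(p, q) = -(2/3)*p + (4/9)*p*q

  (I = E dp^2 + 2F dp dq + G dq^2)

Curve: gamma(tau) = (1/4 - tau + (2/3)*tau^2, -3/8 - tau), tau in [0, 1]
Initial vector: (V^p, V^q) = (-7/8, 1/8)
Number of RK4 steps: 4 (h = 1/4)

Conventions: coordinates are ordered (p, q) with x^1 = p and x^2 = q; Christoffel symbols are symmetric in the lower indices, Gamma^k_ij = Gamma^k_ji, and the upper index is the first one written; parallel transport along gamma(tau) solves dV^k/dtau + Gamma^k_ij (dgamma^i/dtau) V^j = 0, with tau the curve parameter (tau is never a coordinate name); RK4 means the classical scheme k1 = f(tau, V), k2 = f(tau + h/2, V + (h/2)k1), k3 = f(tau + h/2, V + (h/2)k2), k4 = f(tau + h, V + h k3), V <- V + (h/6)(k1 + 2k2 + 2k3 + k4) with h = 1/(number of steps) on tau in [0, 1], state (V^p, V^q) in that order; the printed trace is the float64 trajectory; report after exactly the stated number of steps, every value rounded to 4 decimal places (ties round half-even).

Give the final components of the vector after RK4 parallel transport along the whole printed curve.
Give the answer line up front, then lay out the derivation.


Answer: V^p = -0.8795, V^q = 0.1652

gamma'(tau) = (-1 + (4/3)*tau, -1); f(tau, V)^k = -Gamma^k_ij(gamma(tau)) gamma'^i(tau) V^j; h = 1/4; intermediate values shown to 6 dp
curve data and Christoffel symbols at the stage parameters:
  tau = 0.000000: gamma = (0.250000, -0.375000), gamma' = (-1.000000, -1.000000); Gamma_ppp = 0.042895, Gamma_ppq = 0.000000, Gamma_pqq = 0.042895, Gamma_qpp = -0.321716, Gamma_qpq = 0.000000, Gamma_qqq = -0.321716
  tau = 0.125000: gamma = (0.135417, -0.500000), gamma' = (-0.833333, -1.000000); Gamma_ppp = 0.021603, Gamma_ppq = 0.000000, Gamma_pqq = 0.021603, Gamma_qpp = -0.319064, Gamma_qpq = 0.000000, Gamma_qqq = -0.319064
  tau = 0.250000: gamma = (0.041667, -0.625000), gamma' = (-0.666667, -1.000000); Gamma_ppp = 0.006157, Gamma_ppq = 0.000000, Gamma_pqq = 0.006157, Gamma_qpp = -0.314007, Gamma_qpq = 0.000000, Gamma_qqq = -0.314007
  tau = 0.375000: gamma = (-0.031250, -0.750000), gamma' = (-0.500000, -1.000000); Gamma_ppp = -0.004273, Gamma_ppq = 0.000000, Gamma_pqq = -0.004273, Gamma_qpp = -0.307651, Gamma_qpq = 0.000000, Gamma_qqq = -0.307651
  tau = 0.500000: gamma = (-0.083333, -0.875000), gamma' = (-0.333333, -1.000000); Gamma_ppp = -0.010552, Gamma_ppq = 0.000000, Gamma_pqq = -0.010552, Gamma_qpp = -0.300725, Gamma_qpq = 0.000000, Gamma_qqq = -0.300725
  tau = 0.625000: gamma = (-0.114583, -1.000000), gamma' = (-0.166667, -1.000000); Gamma_ppp = -0.013460, Gamma_ppq = 0.000000, Gamma_pqq = -0.013460, Gamma_qpp = -0.293664, Gamma_qpq = 0.000000, Gamma_qqq = -0.293664
  tau = 0.750000: gamma = (-0.125000, -1.125000), gamma' = (0.000000, -1.000000); Gamma_ppp = -0.013652, Gamma_ppq = 0.000000, Gamma_pqq = -0.013652, Gamma_qpp = -0.286689, Gamma_qpq = 0.000000, Gamma_qqq = -0.286689
  tau = 0.875000: gamma = (-0.114583, -1.250000), gamma' = (0.166667, -1.000000); Gamma_ppp = -0.011662, Gamma_ppq = 0.000000, Gamma_pqq = -0.011662, Gamma_qpp = -0.279880, Gamma_qpq = 0.000000, Gamma_qqq = -0.279880
  tau = 1.000000: gamma = (-0.083333, -1.375000), gamma' = (0.333333, -1.000000); Gamma_ppp = -0.007919, Gamma_ppq = 0.000000, Gamma_pqq = -0.007919, Gamma_qpp = -0.273222, Gamma_qpq = 0.000000, Gamma_qqq = -0.273222
step 0: V^p = -0.8750, V^q = 0.1250
step 1: k1 = (-0.032172, 0.241287), k2 = (-0.012473, 0.184214), k3 = (-0.012583, 0.185835), k4 = (-0.002549, 0.129990); V <- V + (h/6)(k1 + 2k2 + 2k3 + k4): V^p = -0.8785, V^q = 0.1713
step 2: k1 = (-0.002551, 0.130119), k2 = (0.001076, 0.077483), k3 = (0.001103, 0.079438), k4 = (0.001072, 0.030550); V <- V + (h/6)(k1 + 2k2 + 2k3 + k4): V^p = -0.8784, V^q = 0.1911
step 3: k1 = (0.001073, 0.030592), k2 = (-0.000653, -0.014249), k3 = (-0.000577, -0.012593), k4 = (-0.002566, -0.053878); V <- V + (h/6)(k1 + 2k2 + 2k3 + k4): V^p = -0.8786, V^q = 0.1879
step 4: k1 = (-0.002565, -0.053861), k2 = (-0.003821, -0.091695), k3 = (-0.003766, -0.090379), k4 = (-0.003631, -0.125259); V <- V + (h/6)(k1 + 2k2 + 2k3 + k4): V^p = -0.8795, V^q = 0.1652


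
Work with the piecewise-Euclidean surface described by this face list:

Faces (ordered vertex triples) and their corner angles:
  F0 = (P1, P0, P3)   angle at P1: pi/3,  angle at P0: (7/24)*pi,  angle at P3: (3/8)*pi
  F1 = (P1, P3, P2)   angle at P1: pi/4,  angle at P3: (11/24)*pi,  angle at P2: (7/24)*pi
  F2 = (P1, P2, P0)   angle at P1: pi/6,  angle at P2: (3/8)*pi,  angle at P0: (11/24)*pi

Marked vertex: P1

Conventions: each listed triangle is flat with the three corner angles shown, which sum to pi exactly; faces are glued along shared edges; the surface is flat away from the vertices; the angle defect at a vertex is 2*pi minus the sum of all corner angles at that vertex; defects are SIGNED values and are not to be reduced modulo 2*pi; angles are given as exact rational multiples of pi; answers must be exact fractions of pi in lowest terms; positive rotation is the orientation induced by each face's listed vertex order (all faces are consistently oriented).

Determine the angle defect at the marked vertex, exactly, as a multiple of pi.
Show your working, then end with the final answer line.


Sum of corner angles at P1: (3/4)*pi
defect = 2*pi - (3/4)*pi

Answer: defect(P1) = (5/4)*pi


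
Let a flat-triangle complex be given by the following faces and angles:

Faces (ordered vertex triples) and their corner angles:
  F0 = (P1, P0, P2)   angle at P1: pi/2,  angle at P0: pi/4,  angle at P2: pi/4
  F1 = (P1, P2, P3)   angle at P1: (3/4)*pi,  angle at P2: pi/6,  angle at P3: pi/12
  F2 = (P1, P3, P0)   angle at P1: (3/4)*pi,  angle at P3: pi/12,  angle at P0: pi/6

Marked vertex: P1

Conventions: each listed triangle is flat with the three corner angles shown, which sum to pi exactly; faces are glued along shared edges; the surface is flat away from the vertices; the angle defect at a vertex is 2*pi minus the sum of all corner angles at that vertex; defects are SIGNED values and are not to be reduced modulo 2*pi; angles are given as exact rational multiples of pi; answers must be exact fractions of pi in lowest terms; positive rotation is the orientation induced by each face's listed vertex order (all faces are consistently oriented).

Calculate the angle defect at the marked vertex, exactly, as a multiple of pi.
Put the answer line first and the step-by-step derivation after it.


Answer: defect(P1) = 0

Sum of corner angles at P1: 2*pi
defect = 2*pi - 2*pi


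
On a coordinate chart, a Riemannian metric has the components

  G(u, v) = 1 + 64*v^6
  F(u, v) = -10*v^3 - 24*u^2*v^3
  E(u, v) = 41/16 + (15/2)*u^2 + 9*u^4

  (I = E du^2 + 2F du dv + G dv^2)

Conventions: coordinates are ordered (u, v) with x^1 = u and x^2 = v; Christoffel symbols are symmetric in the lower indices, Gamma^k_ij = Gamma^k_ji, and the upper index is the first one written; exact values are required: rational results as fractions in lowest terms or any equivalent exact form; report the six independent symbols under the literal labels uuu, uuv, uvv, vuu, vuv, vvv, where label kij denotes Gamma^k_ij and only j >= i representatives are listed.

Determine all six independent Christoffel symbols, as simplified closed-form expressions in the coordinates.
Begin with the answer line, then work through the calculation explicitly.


Answer: Gamma_uuu = (288*u^3 + 120*u)/(144*u^4 + 120*u^2 + 1024*v^6 + 41), Gamma_uuv = 0, Gamma_uvv = (-1152*u^2*v^2 - 480*v^2)/(144*u^4 + 120*u^2 + 1024*v^6 + 41), Gamma_vuu = -768*u*v^3/(144*u^4 + 120*u^2 + 1024*v^6 + 41), Gamma_vuv = 0, Gamma_vvv = 3072*v^5/(144*u^4 + 120*u^2 + 1024*v^6 + 41)

E = 41/16 + (15/2)*u^2 + 9*u^4; F = -10*v^3 - 24*u^2*v^3; G = 1 + 64*v^6
Gamma^k_ij = (1/2) g^{kl} (d_i g_jl + d_j g_il - d_l g_ij), with g^inv = (1/(EG-F^2)) [[G, -F], [-F, E]]
first partials: E_u = 15*u + 36*u^3, E_v = 0, F_u = -48*u*v^3, F_v = -30*v^2 - 72*u^2*v^2, G_u = 0, G_v = 384*v^5
D = EG - F^2 = 41/16 + (15/2)*u^2 + 9*u^4 + 64*v^6
expanded: Gamma^u_uu = (G E_u - 2F F_u + F E_v)/(2D), Gamma^u_uv = (G E_v - F G_u)/(2D), Gamma^u_vv = (2G F_v - G G_u - F G_v)/(2D), Gamma^v_uu = (2E F_u - E E_v - F E_u)/(2D), Gamma^v_uv = (E G_u - F E_v)/(2D), Gamma^v_vv = (E G_v - 2F F_v + F G_u)/(2D); substitute and cancel common factors


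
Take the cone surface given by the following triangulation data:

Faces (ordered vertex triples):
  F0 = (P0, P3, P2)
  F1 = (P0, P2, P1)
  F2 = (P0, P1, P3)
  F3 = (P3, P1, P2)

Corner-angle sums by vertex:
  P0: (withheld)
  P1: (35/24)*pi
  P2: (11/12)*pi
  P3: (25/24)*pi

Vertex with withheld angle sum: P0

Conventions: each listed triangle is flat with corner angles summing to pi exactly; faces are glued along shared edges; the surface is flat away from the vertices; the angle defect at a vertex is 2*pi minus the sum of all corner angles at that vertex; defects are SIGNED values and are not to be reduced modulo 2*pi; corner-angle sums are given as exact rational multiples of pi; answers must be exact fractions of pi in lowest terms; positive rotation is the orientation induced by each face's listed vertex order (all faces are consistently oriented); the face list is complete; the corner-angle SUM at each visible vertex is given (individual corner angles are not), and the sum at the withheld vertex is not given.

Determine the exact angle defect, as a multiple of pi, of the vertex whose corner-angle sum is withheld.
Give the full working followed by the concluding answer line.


V = 4, E = 6, F = 4; chi = V - E + F = 2
Gauss-Bonnet: total defect = 2*pi*chi = 4*pi; visible defects sum to (31/12)*pi

Answer: defect(P0) = (17/12)*pi


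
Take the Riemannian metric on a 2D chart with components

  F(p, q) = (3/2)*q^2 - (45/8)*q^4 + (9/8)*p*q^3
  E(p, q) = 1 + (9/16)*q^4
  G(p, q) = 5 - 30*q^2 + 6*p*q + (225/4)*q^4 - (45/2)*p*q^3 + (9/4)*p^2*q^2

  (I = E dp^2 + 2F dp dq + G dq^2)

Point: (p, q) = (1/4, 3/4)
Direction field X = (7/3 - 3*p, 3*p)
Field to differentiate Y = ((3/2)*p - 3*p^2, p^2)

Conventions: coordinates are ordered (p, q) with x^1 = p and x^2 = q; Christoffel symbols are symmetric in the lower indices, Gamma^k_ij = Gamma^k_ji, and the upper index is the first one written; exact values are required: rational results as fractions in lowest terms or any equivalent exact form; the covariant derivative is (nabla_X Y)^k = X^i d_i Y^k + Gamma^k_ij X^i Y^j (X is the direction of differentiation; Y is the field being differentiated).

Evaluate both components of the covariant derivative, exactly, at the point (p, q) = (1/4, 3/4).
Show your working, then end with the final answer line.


E = 4825/4096, F = -837/1024, G = 1217/256 at the point
E_p = 0, E_q = 243/256, F_p = 243/512, F_q = -3465/512, G_p = -279/64, G_q = 2697/64
EG - F^2 = 20201/4096;  g^inv = (4096/20201) * [[1217/256, 837/1024], [837/1024, 4825/4096]]
first-kind symbols [ij,l] = (1/2)(d_i g_jl + d_j g_il - d_l g_ij): [pp,p] = E_p/2 = 0, [pp,q] = F_p - E_q/2 = 0, [pq,p] = E_q/2 = 243/512, [pq,q] = G_p/2 = -279/128, [qq,p] = F_q - G_p/2 = -2349/512, [qq,q] = G_q/2 = 2697/128
Gamma^p_ij = (G*[ij,p] - F*[ij,q])/(EG - F^2), Gamma^q_ij = (E*[ij,q] - F*[ij,p])/(EG - F^2)
Gamma_ppp = 0, Gamma_ppq = 1944/20201, Gamma_pqq = -18792/20201, Gamma_qpp = 0, Gamma_qpq = -8928/20201, Gamma_qqq = 86304/20201
X = (19/12, 3/4), Y = (3/16, 1/16) at the point

Answer: (nabla_X Y)^p = -3321/161608, (nabla_X Y)^q = 429575/484824


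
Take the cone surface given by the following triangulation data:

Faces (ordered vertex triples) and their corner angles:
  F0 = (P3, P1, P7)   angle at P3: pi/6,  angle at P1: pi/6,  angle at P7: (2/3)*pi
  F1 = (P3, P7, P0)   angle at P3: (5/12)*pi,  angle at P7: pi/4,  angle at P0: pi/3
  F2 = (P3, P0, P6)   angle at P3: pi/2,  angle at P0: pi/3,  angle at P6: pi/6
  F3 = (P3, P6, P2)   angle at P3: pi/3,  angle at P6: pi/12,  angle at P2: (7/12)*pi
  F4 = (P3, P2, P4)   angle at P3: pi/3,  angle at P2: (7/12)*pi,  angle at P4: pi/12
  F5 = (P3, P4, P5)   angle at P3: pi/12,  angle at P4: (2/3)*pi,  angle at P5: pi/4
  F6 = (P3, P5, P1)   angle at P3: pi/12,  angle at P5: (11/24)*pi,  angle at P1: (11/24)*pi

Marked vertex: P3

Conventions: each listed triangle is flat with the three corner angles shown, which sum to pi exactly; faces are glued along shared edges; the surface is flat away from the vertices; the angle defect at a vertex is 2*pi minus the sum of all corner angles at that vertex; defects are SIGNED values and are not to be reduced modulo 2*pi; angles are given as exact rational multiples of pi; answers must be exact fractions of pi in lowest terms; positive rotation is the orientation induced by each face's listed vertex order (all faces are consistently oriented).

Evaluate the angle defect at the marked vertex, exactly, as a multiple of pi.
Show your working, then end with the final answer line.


Sum of corner angles at P3: (23/12)*pi
defect = 2*pi - (23/12)*pi

Answer: defect(P3) = pi/12


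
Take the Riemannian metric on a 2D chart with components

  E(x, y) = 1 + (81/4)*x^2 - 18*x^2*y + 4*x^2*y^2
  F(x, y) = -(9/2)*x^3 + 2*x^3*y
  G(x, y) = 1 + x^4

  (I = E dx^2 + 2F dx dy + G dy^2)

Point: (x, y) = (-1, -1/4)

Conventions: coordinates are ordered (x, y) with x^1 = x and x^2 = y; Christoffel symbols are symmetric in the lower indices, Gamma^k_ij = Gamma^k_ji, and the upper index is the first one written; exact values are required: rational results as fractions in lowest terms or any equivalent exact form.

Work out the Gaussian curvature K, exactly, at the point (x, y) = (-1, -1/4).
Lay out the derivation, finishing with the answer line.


E = 26, F = 5, G = 2, EG - F^2 = 27 at the point
E_x = -50, E_y = -20, F_x = -15, F_y = -2, G_x = -4, G_y = 0
E_yy = 8, F_xy = 6, G_xx = 12
K follows from Brioschi's formula, (det M1 - det M2)/(EG - F^2)^2.
M1 = [[-E_yy/2 + F_xy - G_xx/2, E_x/2, F_x - E_y/2], [F_y - G_x/2, E, F], [G_y/2, F, G]] = [[-4, -25, -5], [0, 26, 5], [0, 5, 2]]; det M1 = -108
M2 = [[0, E_y/2, G_x/2], [E_y/2, E, F], [G_x/2, F, G]] = [[0, -10, -2], [-10, 26, 5], [-2, 5, 2]]; det M2 = -104
det M1 - det M2 = -4; K = -4 / (27)^2 = -4/729

Answer: K = -4/729


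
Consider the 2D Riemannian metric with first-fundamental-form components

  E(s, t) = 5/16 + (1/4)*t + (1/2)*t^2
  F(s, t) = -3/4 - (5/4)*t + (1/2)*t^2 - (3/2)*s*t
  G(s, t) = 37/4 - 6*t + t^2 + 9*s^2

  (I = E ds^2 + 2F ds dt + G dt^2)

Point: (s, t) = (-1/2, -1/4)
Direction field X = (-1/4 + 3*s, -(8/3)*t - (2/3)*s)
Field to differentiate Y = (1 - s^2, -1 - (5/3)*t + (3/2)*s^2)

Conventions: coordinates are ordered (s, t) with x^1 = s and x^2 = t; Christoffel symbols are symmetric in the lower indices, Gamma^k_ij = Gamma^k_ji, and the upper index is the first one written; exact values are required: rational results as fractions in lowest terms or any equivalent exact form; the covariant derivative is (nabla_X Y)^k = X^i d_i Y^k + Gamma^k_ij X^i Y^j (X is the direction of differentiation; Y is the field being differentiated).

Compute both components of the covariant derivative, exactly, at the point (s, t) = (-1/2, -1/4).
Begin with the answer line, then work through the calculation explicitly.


Answer: (nabla_X Y)^s = -6107/1074, (nabla_X Y)^t = 33433/81624

E = 9/32, F = -19/32, G = 209/16 at the point
E_s = 0, E_t = 0, F_s = 3/8, F_t = -3/4, G_s = -9, G_t = -13/2
EG - F^2 = 3401/1024;  g^inv = (1024/3401) * [[209/16, 19/32], [19/32, 9/32]]
first-kind symbols [ij,l] = (1/2)(d_i g_jl + d_j g_il - d_l g_ij): [ss,s] = E_s/2 = 0, [ss,t] = F_s - E_t/2 = 3/8, [st,s] = E_t/2 = 0, [st,t] = G_s/2 = -9/2, [tt,s] = F_t - G_s/2 = 15/4, [tt,t] = G_t/2 = -13/4
Gamma^s_ij = (G*[ij,s] - F*[ij,t])/(EG - F^2), Gamma^t_ij = (E*[ij,t] - F*[ij,s])/(EG - F^2)
Gamma_sss = 12/179, Gamma_sst = -144/179, Gamma_stt = 2536/179, Gamma_tss = 108/3401, Gamma_tst = -1296/3401, Gamma_ttt = 1344/3401
X = (-7/4, 1), Y = (3/4, -5/24) at the point


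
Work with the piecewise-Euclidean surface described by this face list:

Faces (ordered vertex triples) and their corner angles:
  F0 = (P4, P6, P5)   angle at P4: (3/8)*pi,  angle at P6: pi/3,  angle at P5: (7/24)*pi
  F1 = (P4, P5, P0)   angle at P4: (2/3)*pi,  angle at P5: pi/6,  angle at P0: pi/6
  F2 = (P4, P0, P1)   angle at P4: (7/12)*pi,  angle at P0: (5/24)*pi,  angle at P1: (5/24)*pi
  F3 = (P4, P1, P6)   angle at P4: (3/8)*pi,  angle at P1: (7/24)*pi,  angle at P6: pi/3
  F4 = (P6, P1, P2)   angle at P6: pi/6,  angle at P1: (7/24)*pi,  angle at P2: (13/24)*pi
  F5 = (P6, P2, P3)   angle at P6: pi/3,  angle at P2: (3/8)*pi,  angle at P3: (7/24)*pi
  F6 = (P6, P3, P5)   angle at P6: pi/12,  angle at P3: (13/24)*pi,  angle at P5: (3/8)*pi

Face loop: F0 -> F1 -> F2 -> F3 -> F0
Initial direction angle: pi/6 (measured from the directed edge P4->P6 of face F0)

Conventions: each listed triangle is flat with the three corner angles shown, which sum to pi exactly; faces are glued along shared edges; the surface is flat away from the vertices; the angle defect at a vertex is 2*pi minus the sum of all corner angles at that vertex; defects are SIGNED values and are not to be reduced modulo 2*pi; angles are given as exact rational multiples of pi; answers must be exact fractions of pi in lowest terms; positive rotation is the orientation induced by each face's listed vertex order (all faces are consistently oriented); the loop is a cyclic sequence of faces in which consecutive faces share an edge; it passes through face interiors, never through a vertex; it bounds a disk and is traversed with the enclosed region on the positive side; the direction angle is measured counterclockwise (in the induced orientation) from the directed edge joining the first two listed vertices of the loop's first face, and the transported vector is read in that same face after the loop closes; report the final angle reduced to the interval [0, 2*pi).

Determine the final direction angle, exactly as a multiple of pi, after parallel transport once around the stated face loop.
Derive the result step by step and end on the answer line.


enclosed vertex P4: corner angles sum to 2*pi, defect = 2*pi - 2*pi = 0
the final direction is the initial angle plus the enclosed defects, taken mod 2*pi in the induced orientation
final angle = pi/6 + 0 = pi/6 (mod 2*pi)

Answer: final direction angle = pi/6


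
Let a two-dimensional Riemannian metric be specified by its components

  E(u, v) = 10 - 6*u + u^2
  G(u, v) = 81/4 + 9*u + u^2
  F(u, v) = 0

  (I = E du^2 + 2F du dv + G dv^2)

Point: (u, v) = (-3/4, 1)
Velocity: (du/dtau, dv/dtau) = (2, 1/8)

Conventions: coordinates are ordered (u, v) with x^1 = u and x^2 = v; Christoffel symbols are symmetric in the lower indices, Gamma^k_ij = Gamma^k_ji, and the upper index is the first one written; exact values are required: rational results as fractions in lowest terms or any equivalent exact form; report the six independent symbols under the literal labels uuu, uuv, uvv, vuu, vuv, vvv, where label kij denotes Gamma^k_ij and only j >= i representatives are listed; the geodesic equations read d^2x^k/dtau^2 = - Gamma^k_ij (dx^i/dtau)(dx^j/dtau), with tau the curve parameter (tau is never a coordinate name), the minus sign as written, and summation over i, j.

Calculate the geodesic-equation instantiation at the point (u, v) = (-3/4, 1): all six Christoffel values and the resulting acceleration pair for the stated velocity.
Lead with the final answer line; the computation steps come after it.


Answer: Gamma_uuu = -60/241, Gamma_uuv = 0, Gamma_uvv = -60/241, Gamma_vuu = 0, Gamma_vuv = 4/15, Gamma_vvv = 0; accelerations (d^2u/dtau^2, d^2v/dtau^2) = (3855/3856, -2/15)

E = 241/16, F = 0, G = 225/16 at the point
E_u = -15/2, E_v = 0, F_u = 0, F_v = 0, G_u = 15/2, G_v = 0
EG - F^2 = 54225/256;  g^inv = (256/54225) * [[225/16, 0], [0, 241/16]]
first-kind symbols [ij,l] = (1/2)(d_i g_jl + d_j g_il - d_l g_ij): [uu,u] = E_u/2 = -15/4, [uu,v] = F_u - E_v/2 = 0, [uv,u] = E_v/2 = 0, [uv,v] = G_u/2 = 15/4, [vv,u] = F_v - G_u/2 = -15/4, [vv,v] = G_v/2 = 0
Gamma^u_ij = (G*[ij,u] - F*[ij,v])/(EG - F^2), Gamma^v_ij = (E*[ij,v] - F*[ij,u])/(EG - F^2)
Gamma_uuu = -60/241, Gamma_uuv = 0, Gamma_uvv = -60/241, Gamma_vuu = 0, Gamma_vuv = 4/15, Gamma_vvv = 0
d^2u/dtau^2 = -(Gamma_uuu*(2)^2 + 2*Gamma_uuv*(2)*(1/8) + Gamma_uvv*(1/8)^2) = 3855/3856
d^2v/dtau^2 = -(Gamma_vuu*(2)^2 + 2*Gamma_vuv*(2)*(1/8) + Gamma_vvv*(1/8)^2) = -2/15


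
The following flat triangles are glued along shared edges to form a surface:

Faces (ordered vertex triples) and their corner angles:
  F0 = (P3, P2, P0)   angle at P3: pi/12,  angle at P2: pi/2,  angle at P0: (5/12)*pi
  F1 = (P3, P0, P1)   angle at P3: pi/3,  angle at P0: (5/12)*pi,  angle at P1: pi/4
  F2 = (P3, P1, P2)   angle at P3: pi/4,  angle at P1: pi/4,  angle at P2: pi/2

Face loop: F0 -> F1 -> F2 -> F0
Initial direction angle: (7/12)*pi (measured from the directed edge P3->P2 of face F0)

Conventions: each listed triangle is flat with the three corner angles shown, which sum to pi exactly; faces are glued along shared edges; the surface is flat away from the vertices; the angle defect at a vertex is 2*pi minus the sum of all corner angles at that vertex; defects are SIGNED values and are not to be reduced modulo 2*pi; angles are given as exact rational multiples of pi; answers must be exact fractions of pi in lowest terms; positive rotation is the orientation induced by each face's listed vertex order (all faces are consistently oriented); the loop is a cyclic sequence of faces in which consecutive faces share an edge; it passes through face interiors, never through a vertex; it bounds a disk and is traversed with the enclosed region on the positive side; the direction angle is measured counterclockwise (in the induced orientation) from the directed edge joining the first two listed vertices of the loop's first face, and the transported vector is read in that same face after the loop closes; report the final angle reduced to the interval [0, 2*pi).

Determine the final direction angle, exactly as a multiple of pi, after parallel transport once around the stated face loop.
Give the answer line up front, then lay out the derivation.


Answer: final direction angle = (23/12)*pi

enclosed vertex P3: corner angles sum to (2/3)*pi, defect = 2*pi - (2/3)*pi = (4/3)*pi
the rotation equals the total enclosed defect, so the final angle is initial + defects (mod 2*pi)
final angle = (7/12)*pi + (4/3)*pi = (23/12)*pi (mod 2*pi)


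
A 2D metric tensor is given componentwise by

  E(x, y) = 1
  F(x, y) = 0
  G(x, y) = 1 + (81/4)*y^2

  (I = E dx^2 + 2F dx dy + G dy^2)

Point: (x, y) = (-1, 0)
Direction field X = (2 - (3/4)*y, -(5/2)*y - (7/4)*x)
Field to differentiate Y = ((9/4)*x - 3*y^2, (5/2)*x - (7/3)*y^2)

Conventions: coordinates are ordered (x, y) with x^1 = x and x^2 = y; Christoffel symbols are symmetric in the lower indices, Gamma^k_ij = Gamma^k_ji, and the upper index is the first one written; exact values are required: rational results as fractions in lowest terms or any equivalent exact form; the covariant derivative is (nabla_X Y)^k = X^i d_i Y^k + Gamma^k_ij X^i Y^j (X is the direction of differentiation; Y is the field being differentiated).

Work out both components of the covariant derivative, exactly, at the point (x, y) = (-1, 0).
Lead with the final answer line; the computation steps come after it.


Answer: (nabla_X Y)^x = 9/2, (nabla_X Y)^y = 5

E = 1, F = 0, G = 1 at the point
E_x = 0, E_y = 0, F_x = 0, F_y = 0, G_x = 0, G_y = 0
EG - F^2 = 1;  g^inv = (1) * [[1, 0], [0, 1]]
first-kind symbols [ij,l] = (1/2)(d_i g_jl + d_j g_il - d_l g_ij): [xx,x] = E_x/2 = 0, [xx,y] = F_x - E_y/2 = 0, [xy,x] = E_y/2 = 0, [xy,y] = G_x/2 = 0, [yy,x] = F_y - G_x/2 = 0, [yy,y] = G_y/2 = 0
Gamma^x_ij = (G*[ij,x] - F*[ij,y])/(EG - F^2), Gamma^y_ij = (E*[ij,y] - F*[ij,x])/(EG - F^2)
Gamma_xxx = 0, Gamma_xxy = 0, Gamma_xyy = 0, Gamma_yxx = 0, Gamma_yxy = 0, Gamma_yyy = 0
X = (2, 7/4), Y = (-9/4, -5/2) at the point


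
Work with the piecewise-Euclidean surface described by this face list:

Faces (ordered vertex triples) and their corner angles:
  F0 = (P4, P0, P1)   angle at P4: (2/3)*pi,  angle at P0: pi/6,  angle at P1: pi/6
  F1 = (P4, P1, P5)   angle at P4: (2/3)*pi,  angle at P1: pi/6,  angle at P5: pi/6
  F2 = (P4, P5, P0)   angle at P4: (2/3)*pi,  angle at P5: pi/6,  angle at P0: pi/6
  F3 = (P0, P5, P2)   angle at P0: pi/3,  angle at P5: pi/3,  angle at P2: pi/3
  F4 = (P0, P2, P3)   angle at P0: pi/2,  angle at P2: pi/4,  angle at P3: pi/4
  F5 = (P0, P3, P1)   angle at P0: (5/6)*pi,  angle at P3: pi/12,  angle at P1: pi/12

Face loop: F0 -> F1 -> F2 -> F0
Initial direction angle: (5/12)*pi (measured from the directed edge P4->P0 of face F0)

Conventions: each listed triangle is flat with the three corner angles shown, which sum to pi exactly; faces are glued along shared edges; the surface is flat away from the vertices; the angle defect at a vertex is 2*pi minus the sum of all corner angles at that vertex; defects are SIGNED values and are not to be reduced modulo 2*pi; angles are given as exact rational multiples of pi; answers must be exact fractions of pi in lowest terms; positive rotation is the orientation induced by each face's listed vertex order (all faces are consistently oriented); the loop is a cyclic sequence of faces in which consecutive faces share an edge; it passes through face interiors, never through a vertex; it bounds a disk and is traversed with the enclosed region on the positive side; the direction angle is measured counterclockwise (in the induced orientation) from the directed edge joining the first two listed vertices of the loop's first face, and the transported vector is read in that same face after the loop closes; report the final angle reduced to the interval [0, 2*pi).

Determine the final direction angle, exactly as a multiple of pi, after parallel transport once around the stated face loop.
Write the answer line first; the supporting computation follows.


Answer: final direction angle = (5/12)*pi

enclosed vertex P4: corner angles sum to 2*pi, defect = 2*pi - 2*pi = 0
transport around the loop rotates by the sum of enclosed defects; add to the initial angle mod 2*pi
final angle = (5/12)*pi + 0 = (5/12)*pi (mod 2*pi)


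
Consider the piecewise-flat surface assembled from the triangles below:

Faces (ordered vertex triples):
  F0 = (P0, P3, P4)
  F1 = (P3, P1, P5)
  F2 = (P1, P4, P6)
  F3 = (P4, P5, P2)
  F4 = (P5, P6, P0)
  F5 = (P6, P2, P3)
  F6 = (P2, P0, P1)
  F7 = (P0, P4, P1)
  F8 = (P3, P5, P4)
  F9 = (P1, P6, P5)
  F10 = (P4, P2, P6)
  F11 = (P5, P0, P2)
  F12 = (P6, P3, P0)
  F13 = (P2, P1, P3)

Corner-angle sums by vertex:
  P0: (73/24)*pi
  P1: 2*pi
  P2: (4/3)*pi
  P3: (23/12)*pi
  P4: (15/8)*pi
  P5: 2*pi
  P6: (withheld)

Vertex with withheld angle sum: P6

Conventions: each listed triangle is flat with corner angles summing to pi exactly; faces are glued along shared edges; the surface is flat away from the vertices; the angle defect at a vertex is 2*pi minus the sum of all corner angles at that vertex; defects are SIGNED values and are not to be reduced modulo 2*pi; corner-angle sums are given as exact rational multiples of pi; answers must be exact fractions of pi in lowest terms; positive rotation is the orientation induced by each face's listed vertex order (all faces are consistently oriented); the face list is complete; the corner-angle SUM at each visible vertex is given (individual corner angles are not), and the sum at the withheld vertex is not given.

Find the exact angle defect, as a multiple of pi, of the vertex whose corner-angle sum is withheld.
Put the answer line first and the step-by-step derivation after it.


Answer: defect(P6) = pi/6

V = 7, E = 21, F = 14; chi = V - E + F = 0
Gauss-Bonnet: total defect = 2*pi*chi = 0; visible defects sum to -pi/6


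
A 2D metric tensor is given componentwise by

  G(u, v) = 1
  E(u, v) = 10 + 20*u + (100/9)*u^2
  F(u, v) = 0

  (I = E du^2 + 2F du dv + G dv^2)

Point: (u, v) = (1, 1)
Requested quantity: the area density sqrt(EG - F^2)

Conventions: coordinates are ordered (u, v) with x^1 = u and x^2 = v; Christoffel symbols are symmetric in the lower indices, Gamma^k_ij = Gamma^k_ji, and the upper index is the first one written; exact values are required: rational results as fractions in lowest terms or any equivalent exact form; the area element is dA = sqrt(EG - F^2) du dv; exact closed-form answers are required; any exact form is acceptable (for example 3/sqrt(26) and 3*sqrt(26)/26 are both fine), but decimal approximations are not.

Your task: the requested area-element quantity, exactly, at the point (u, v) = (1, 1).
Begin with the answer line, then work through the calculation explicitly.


Answer: sqrt(EG - F^2) = sqrt(370)/3

E = 370/9, F = 0, G = 1; EG - F^2 = 370/9
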